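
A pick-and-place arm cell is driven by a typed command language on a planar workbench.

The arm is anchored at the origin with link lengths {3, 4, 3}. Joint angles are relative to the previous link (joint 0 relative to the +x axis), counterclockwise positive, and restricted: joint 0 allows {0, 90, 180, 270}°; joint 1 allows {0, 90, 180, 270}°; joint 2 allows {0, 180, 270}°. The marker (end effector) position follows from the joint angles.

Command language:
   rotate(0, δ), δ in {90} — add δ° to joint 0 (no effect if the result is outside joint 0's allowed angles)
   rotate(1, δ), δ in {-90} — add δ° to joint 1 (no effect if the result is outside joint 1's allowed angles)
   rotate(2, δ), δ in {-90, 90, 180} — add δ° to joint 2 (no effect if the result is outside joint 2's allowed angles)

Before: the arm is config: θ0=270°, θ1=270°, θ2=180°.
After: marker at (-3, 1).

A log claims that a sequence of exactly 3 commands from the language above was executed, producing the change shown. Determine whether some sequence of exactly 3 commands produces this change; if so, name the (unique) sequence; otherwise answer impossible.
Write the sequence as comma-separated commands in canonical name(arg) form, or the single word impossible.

rotate(0, 90), rotate(0, 90), rotate(0, 90)

t0: config: θ0=270°, θ1=270°, θ2=180°
[1] after rotate(0, 90): config: θ0=0°, θ1=270°, θ2=180°
[2] after rotate(0, 90): config: θ0=90°, θ1=270°, θ2=180°
[3] after rotate(0, 90): config: θ0=180°, θ1=270°, θ2=180°
no other 3-command option fits: unique.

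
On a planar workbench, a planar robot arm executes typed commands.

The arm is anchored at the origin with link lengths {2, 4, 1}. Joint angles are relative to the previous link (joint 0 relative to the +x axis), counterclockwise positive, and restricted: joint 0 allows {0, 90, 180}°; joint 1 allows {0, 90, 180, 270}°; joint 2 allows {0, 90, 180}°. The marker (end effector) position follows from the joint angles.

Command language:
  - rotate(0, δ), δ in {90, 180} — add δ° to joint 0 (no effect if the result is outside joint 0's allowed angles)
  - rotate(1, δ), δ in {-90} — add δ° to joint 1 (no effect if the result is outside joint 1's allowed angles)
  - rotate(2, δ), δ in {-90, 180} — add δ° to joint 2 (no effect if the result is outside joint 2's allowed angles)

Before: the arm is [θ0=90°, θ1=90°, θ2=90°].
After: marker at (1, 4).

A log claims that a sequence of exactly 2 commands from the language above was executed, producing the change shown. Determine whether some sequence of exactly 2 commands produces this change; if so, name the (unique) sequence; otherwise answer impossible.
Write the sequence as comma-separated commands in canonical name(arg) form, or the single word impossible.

key: order matters: swapping rotate(0, 90) and rotate(0, 180) lands elsewhere
begin: [θ0=90°, θ1=90°, θ2=90°]
1. rotate(0, 90) → [θ0=180°, θ1=90°, θ2=90°]
2. rotate(0, 180) → [θ0=0°, θ1=90°, θ2=90°]
uniquely the one of 25 2-step routes that fits.

rotate(0, 90), rotate(0, 180)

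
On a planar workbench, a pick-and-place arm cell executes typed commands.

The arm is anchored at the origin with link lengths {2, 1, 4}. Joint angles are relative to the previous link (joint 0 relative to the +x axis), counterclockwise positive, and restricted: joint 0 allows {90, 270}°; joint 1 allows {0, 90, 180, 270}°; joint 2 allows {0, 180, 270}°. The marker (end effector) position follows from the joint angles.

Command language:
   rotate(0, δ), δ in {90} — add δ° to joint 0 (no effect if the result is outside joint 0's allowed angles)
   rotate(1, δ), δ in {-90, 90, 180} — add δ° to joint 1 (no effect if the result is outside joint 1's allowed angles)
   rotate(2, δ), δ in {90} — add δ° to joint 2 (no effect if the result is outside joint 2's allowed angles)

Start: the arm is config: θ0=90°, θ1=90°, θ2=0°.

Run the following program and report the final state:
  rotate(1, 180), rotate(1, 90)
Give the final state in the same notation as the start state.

begin: config: θ0=90°, θ1=90°, θ2=0°
step 1 (rotate(1, 180)): config: θ0=90°, θ1=270°, θ2=0°
step 2 (rotate(1, 90)): config: θ0=90°, θ1=0°, θ2=0°

config: θ0=90°, θ1=0°, θ2=0°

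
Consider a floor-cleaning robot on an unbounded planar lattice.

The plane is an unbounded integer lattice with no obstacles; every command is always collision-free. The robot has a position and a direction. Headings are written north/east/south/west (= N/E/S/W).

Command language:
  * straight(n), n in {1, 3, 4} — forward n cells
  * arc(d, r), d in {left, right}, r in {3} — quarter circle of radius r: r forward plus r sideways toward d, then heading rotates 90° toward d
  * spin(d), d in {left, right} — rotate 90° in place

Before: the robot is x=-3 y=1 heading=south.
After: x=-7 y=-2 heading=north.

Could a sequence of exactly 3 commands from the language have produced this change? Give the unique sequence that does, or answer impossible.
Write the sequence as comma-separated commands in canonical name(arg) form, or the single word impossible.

arc(right, 3), straight(1), spin(right)

key: running spin(right) before arc(right, 3) would end elsewhere — order is forced
start: x=-3 y=1 heading=south
t=1 arc(right, 3) ⇒ x=-6 y=-2 heading=west
t=2 straight(1) ⇒ x=-7 y=-2 heading=west
t=3 spin(right) ⇒ x=-7 y=-2 heading=north
no rival 3-sequence matches.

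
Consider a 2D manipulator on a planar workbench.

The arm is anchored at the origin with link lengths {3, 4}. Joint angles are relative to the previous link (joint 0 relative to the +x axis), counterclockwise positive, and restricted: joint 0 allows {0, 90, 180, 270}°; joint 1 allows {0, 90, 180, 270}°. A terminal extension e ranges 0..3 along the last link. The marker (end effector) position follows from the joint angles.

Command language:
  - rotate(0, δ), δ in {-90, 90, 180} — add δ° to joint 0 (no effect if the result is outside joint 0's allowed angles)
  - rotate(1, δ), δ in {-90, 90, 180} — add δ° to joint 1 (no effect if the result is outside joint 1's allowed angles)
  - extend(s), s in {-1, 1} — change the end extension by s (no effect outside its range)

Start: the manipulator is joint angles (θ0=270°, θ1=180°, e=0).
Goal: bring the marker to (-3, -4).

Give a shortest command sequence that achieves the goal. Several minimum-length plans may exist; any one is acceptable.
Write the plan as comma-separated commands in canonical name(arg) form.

rotate(1, -90), rotate(0, -90)

t0: joint angles (θ0=270°, θ1=180°, e=0)
t=1 rotate(1, -90) ⇒ joint angles (θ0=270°, θ1=90°, e=0)
t=2 rotate(0, -90) ⇒ joint angles (θ0=180°, θ1=90°, e=0)
nothing shorter than 2 reaches the goal.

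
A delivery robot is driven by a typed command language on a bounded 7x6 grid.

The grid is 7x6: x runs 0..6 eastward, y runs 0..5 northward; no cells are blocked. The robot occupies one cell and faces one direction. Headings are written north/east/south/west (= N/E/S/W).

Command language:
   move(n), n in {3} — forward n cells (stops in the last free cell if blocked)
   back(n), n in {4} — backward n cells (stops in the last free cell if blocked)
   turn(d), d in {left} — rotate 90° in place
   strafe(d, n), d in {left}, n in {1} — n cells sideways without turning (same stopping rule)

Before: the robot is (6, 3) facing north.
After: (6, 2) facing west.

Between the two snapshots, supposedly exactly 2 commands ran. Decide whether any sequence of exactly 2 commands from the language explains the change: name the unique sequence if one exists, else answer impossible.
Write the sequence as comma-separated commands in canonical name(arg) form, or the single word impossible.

turn(left), strafe(left, 1)

key: running strafe(left, 1) before turn(left) would end elsewhere — order is forced
begin: (6, 3) facing north
step 1 (turn(left)): (6, 3) facing west
step 2 (strafe(left, 1)): (6, 2) facing west
uniquely the one of 16 2-step routes that fits.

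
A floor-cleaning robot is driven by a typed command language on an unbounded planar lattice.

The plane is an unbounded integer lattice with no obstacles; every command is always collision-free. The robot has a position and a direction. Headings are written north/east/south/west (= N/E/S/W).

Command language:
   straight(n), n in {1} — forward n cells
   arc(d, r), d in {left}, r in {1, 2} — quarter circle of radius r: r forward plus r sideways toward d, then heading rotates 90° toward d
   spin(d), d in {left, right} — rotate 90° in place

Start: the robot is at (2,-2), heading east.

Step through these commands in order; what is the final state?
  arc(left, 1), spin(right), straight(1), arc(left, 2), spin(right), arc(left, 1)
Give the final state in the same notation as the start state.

at (7,2), heading north

from: at (2,-2), heading east
1. arc(left, 1) → at (3,-1), heading north
2. spin(right) → at (3,-1), heading east
3. straight(1) → at (4,-1), heading east
4. arc(left, 2) → at (6,1), heading north
5. spin(right) → at (6,1), heading east
6. arc(left, 1) → at (7,2), heading north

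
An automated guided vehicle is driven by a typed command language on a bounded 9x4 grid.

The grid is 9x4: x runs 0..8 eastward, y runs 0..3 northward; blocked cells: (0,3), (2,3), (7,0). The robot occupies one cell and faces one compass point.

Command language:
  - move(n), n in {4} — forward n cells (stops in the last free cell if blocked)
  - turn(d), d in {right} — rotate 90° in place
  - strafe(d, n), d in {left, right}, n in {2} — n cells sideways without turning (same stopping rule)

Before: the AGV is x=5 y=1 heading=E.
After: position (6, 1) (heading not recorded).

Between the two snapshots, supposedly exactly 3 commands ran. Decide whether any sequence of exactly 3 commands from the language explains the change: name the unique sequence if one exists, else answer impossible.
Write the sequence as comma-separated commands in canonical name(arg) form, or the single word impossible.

key: running strafe(right, 2) before move(4) would end elsewhere — order is forced
t0: x=5 y=1 heading=E
step 1 (move(4)): x=8 y=1 heading=E
step 2 (turn(right)): x=8 y=1 heading=S
step 3 (strafe(right, 2)): x=6 y=1 heading=S
uniquely the one of 64 3-step routes that fits.

move(4), turn(right), strafe(right, 2)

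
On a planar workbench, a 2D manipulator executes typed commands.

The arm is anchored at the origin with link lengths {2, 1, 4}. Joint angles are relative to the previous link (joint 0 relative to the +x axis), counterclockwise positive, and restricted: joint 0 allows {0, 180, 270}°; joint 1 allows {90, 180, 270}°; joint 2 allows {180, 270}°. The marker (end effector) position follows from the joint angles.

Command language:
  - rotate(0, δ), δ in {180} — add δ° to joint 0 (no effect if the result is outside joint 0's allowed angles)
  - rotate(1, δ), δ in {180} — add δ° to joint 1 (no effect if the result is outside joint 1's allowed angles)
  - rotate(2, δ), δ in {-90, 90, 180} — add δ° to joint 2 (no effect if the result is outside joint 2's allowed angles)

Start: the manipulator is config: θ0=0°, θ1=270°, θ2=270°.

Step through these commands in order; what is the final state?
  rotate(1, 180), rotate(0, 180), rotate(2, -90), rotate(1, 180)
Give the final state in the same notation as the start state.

config: θ0=180°, θ1=270°, θ2=180°

start: config: θ0=0°, θ1=270°, θ2=270°
step 1 (rotate(1, 180)): config: θ0=0°, θ1=90°, θ2=270°
step 2 (rotate(0, 180)): config: θ0=180°, θ1=90°, θ2=270°
step 3 (rotate(2, -90)): config: θ0=180°, θ1=90°, θ2=180°
step 4 (rotate(1, 180)): config: θ0=180°, θ1=270°, θ2=180°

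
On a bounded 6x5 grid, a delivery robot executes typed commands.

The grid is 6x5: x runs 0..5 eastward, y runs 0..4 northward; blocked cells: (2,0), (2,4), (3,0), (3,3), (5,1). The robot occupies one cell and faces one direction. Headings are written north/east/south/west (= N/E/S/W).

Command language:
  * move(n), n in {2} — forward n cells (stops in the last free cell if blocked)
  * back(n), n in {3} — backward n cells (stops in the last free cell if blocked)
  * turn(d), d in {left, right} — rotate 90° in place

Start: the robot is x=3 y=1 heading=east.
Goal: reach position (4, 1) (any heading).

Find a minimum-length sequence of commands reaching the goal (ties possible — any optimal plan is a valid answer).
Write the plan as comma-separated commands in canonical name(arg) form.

move(2)

initial: x=3 y=1 heading=east
1. move(2) → x=4 y=1 heading=east
minimal: 1 command(s), checked below 1.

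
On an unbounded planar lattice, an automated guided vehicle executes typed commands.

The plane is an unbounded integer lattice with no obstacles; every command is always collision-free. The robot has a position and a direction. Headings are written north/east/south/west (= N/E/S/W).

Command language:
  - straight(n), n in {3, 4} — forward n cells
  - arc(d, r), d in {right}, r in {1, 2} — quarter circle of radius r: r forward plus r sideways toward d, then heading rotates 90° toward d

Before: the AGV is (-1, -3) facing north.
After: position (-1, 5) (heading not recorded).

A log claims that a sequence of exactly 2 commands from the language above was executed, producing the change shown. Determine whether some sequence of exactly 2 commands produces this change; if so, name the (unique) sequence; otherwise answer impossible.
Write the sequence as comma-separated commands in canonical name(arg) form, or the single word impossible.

straight(4), straight(4)

begin: (-1, -3) facing north
[1] after straight(4): (-1, 1) facing north
[2] after straight(4): (-1, 5) facing north
no other 2-command option fits: unique.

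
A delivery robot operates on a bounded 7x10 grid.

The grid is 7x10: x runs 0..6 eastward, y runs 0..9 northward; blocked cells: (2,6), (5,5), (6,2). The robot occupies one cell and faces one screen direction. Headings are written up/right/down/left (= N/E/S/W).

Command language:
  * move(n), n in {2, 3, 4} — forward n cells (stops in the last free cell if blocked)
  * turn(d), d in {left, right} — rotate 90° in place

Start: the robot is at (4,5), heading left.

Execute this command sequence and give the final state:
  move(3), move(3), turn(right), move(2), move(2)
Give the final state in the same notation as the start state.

at (0,9), heading up

from: at (4,5), heading left
1. move(3) → at (1,5), heading left
2. move(3) → at (0,5), heading left
3. turn(right) → at (0,5), heading up
4. move(2) → at (0,7), heading up
5. move(2) → at (0,9), heading up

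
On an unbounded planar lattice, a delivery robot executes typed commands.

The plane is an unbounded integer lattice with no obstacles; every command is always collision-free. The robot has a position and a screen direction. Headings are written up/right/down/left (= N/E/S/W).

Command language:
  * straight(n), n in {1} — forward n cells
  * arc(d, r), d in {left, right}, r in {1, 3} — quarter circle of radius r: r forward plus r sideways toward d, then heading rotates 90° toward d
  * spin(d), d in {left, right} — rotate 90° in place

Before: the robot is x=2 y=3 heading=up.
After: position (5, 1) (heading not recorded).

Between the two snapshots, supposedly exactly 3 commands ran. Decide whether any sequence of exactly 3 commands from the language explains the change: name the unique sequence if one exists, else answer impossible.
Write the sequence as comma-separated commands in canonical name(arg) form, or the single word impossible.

key: order matters: swapping straight(1) and arc(right, 3) lands elsewhere
from: x=2 y=3 heading=up
1. straight(1) → x=2 y=4 heading=up
2. spin(right) → x=2 y=4 heading=right
3. arc(right, 3) → x=5 y=1 heading=down
no rival 3-sequence matches.

straight(1), spin(right), arc(right, 3)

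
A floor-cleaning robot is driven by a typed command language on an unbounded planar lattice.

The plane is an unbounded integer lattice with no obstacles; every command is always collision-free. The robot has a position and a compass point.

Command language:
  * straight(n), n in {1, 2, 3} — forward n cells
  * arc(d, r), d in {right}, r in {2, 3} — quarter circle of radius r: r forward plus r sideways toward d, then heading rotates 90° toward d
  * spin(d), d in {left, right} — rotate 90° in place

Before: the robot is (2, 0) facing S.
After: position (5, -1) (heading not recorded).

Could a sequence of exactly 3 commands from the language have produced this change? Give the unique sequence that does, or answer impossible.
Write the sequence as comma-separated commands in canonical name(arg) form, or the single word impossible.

straight(1), spin(left), straight(3)

key: running straight(3) before straight(1) would end elsewhere — order is forced
start: (2, 0) facing S
step 1 (straight(1)): (2, -1) facing S
step 2 (spin(left)): (2, -1) facing E
step 3 (straight(3)): (5, -1) facing E
uniquely the one of 343 3-step routes that fits.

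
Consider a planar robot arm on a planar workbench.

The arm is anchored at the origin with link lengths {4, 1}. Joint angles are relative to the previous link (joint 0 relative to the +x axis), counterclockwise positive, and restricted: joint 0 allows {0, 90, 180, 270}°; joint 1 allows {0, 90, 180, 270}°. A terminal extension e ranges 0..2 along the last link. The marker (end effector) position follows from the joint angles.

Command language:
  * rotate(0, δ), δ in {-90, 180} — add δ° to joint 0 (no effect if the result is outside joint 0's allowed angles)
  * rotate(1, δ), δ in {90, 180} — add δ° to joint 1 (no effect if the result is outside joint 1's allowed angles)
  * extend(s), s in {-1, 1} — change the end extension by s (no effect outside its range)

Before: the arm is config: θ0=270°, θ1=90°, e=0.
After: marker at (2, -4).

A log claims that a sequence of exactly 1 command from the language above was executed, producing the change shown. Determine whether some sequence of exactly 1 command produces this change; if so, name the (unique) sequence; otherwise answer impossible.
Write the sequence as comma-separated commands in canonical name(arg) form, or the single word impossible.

t0: config: θ0=270°, θ1=90°, e=0
step 1 (extend(1)): config: θ0=270°, θ1=90°, e=1
no rival 1-sequence matches.

extend(1)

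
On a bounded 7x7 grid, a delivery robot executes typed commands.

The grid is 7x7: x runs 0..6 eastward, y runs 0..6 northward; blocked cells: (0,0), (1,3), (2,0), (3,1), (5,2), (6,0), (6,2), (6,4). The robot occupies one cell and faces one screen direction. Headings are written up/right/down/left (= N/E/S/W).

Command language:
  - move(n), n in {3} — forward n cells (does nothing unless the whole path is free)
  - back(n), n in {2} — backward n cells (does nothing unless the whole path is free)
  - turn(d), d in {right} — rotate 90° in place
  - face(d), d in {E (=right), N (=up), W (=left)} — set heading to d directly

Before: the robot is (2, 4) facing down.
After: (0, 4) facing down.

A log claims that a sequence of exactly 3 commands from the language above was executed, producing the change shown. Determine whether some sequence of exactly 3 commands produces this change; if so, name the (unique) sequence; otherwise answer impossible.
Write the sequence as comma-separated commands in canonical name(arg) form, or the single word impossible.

key: heading stays S — rotations cancel among the 3 commands
start: (2, 4) facing down
step 1 (face(E)): (2, 4) facing right
step 2 (back(2)): (0, 4) facing right
step 3 (turn(right)): (0, 4) facing down
all 216 alternatives checked — unique.

face(E), back(2), turn(right)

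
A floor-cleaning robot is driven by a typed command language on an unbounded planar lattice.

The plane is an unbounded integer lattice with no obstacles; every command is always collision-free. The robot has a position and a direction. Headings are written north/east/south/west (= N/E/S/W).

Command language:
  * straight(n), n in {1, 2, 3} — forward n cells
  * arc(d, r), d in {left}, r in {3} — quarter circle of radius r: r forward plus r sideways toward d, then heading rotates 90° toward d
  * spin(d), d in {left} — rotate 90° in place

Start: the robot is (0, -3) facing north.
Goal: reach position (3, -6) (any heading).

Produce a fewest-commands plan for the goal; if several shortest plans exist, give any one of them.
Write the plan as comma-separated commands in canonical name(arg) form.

spin(left), spin(left), arc(left, 3)

start: (0, -3) facing north
[1] after spin(left): (0, -3) facing west
[2] after spin(left): (0, -3) facing south
[3] after arc(left, 3): (3, -6) facing east
nothing shorter than 3 reaches the goal.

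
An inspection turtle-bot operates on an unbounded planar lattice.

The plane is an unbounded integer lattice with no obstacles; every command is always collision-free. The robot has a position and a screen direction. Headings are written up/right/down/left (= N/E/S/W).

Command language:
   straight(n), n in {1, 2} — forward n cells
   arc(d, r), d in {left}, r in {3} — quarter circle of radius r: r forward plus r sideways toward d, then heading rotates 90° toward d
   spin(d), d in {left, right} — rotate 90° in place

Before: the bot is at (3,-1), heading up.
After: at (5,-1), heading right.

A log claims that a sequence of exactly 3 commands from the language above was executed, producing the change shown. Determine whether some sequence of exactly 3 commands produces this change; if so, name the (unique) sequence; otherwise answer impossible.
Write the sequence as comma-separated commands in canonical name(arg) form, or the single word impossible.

key: running straight(1) before spin(right) would end elsewhere — order is forced
start: at (3,-1), heading up
step 1 (spin(right)): at (3,-1), heading right
step 2 (straight(1)): at (4,-1), heading right
step 3 (straight(1)): at (5,-1), heading right
no other 3-command option fits: unique.

spin(right), straight(1), straight(1)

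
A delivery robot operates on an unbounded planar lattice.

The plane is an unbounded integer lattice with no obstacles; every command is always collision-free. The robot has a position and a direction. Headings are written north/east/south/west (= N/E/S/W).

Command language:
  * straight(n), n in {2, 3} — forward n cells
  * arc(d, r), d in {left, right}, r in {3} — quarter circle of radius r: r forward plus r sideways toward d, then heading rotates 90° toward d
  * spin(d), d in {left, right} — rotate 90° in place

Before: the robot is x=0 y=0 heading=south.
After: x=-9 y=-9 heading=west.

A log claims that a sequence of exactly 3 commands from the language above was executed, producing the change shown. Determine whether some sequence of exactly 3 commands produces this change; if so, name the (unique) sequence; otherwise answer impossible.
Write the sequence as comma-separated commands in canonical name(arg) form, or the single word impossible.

arc(right, 3), arc(left, 3), arc(right, 3)

key: cell and facing (now W) both changed — the 3 commands mix motion and turning
t0: x=0 y=0 heading=south
[1] after arc(right, 3): x=-3 y=-3 heading=west
[2] after arc(left, 3): x=-6 y=-6 heading=south
[3] after arc(right, 3): x=-9 y=-9 heading=west
all 216 alternatives checked — unique.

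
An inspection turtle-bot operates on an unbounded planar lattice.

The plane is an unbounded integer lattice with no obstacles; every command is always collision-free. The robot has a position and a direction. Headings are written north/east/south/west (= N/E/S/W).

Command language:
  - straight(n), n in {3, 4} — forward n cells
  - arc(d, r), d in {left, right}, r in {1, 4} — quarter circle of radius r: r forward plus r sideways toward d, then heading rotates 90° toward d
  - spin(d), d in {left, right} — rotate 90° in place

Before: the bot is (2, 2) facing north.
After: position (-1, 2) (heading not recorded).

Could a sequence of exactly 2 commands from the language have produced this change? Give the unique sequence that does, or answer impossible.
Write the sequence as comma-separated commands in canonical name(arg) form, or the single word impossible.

key: order matters: swapping spin(left) and straight(3) lands elsewhere
t0: (2, 2) facing north
1. spin(left) → (2, 2) facing west
2. straight(3) → (-1, 2) facing west
all 64 alternatives checked — unique.

spin(left), straight(3)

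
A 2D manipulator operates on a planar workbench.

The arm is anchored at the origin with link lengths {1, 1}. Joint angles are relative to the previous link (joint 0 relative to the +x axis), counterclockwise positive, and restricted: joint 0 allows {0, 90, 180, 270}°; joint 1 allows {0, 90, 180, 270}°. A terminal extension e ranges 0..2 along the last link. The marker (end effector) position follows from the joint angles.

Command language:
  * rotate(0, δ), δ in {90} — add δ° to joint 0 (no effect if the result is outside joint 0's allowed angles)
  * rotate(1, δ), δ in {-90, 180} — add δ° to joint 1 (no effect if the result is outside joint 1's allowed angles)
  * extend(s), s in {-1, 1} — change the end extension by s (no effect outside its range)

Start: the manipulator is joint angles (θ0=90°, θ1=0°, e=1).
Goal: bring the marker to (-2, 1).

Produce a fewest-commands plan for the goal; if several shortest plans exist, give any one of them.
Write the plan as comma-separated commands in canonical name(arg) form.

rotate(1, 180), rotate(1, -90)

initial: joint angles (θ0=90°, θ1=0°, e=1)
1. rotate(1, 180) → joint angles (θ0=90°, θ1=180°, e=1)
2. rotate(1, -90) → joint angles (θ0=90°, θ1=90°, e=1)
nothing shorter than 2 reaches the goal.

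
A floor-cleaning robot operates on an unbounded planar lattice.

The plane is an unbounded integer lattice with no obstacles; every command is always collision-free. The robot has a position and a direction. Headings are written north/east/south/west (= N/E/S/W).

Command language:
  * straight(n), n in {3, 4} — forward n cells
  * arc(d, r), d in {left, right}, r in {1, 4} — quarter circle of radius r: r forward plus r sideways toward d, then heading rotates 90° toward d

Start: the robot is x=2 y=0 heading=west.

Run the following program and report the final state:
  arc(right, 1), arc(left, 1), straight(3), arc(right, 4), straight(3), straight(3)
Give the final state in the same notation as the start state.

x=-7 y=12 heading=north

begin: x=2 y=0 heading=west
[1] after arc(right, 1): x=1 y=1 heading=north
[2] after arc(left, 1): x=0 y=2 heading=west
[3] after straight(3): x=-3 y=2 heading=west
[4] after arc(right, 4): x=-7 y=6 heading=north
[5] after straight(3): x=-7 y=9 heading=north
[6] after straight(3): x=-7 y=12 heading=north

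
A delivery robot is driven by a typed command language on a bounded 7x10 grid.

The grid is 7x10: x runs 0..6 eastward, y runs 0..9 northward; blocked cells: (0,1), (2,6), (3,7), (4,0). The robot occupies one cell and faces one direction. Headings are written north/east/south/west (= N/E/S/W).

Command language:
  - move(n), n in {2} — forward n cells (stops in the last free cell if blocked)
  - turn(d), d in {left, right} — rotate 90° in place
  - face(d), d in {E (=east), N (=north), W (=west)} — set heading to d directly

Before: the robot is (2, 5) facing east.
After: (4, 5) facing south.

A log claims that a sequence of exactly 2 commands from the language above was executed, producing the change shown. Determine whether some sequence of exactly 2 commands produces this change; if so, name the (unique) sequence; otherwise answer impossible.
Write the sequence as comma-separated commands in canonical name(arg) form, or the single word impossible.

key: running turn(right) before move(2) would end elsewhere — order is forced
initial: (2, 5) facing east
t=1 move(2) ⇒ (4, 5) facing east
t=2 turn(right) ⇒ (4, 5) facing south
no other 2-command option fits: unique.

move(2), turn(right)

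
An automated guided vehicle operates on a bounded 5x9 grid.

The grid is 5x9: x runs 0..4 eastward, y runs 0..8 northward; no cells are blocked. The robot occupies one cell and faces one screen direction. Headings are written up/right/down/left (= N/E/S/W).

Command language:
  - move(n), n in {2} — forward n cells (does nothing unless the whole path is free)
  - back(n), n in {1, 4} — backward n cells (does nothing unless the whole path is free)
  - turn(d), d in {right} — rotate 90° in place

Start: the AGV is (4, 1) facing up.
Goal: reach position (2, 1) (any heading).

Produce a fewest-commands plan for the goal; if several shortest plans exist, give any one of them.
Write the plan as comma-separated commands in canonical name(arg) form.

turn(right), back(4), move(2)

t0: (4, 1) facing up
1. turn(right) → (4, 1) facing right
2. back(4) → (0, 1) facing right
3. move(2) → (2, 1) facing right
nothing shorter than 3 reaches the goal.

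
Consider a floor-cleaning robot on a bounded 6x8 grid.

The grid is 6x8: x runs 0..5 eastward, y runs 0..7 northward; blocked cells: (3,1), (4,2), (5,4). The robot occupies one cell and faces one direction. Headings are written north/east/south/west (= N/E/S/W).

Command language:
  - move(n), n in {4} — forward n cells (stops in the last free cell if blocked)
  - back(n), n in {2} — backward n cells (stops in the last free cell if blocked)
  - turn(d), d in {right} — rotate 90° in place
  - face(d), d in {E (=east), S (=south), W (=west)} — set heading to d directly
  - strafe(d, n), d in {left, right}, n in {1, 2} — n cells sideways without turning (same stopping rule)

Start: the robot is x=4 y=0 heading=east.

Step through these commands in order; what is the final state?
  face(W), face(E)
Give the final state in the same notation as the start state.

x=4 y=0 heading=east

t0: x=4 y=0 heading=east
1. face(W) → x=4 y=0 heading=west
2. face(E) → x=4 y=0 heading=east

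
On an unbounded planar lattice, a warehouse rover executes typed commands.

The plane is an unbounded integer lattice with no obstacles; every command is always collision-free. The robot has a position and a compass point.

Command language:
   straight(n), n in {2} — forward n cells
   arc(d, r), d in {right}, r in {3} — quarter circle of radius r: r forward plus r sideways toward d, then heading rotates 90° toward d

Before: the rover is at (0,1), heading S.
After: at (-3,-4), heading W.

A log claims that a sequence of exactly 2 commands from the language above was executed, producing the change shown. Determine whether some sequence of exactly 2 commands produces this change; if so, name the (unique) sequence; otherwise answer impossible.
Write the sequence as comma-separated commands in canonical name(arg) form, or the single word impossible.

key: cell and facing (now W) both changed — the 2 commands mix motion and turning
from: at (0,1), heading S
1. straight(2) → at (0,-1), heading S
2. arc(right, 3) → at (-3,-4), heading W
no other 2-command option fits: unique.

straight(2), arc(right, 3)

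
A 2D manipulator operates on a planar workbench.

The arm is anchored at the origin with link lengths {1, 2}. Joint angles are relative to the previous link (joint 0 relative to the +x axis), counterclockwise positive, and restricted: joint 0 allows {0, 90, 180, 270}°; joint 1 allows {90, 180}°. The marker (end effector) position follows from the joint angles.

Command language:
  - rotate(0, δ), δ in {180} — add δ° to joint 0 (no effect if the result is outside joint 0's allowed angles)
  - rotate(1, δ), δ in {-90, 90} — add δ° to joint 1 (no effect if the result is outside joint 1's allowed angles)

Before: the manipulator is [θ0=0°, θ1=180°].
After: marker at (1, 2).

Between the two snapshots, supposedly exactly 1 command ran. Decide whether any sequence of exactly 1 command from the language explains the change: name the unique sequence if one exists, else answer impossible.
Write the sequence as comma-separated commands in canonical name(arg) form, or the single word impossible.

rotate(1, -90)

begin: [θ0=0°, θ1=180°]
t=1 rotate(1, -90) ⇒ [θ0=0°, θ1=90°]
no rival 1-sequence matches.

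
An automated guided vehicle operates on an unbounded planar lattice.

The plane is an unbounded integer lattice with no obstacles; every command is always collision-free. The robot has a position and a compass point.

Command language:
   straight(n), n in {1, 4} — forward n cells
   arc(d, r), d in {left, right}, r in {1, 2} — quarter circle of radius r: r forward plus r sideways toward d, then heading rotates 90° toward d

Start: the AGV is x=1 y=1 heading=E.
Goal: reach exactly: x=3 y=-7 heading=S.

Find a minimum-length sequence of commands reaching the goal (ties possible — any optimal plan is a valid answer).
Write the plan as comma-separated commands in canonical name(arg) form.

start: x=1 y=1 heading=E
[1] after arc(right, 2): x=3 y=-1 heading=S
[2] after straight(4): x=3 y=-5 heading=S
[3] after straight(1): x=3 y=-6 heading=S
[4] after straight(1): x=3 y=-7 heading=S
no 3-step plan works, so 4 is optimal.

arc(right, 2), straight(4), straight(1), straight(1)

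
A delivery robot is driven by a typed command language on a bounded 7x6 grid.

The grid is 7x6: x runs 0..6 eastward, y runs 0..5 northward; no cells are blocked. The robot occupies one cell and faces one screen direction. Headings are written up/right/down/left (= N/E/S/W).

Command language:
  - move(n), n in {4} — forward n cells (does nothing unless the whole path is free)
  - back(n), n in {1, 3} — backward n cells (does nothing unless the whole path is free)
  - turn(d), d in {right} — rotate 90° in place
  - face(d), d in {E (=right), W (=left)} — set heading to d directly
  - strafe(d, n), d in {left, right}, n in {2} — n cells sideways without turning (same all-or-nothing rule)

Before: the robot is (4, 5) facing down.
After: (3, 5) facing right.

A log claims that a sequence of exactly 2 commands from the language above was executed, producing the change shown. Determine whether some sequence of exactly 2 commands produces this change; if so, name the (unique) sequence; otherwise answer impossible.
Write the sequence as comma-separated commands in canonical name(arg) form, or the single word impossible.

key: order matters: swapping face(E) and back(1) lands elsewhere
initial: (4, 5) facing down
t=1 face(E) ⇒ (4, 5) facing right
t=2 back(1) ⇒ (3, 5) facing right
no rival 2-sequence matches.

face(E), back(1)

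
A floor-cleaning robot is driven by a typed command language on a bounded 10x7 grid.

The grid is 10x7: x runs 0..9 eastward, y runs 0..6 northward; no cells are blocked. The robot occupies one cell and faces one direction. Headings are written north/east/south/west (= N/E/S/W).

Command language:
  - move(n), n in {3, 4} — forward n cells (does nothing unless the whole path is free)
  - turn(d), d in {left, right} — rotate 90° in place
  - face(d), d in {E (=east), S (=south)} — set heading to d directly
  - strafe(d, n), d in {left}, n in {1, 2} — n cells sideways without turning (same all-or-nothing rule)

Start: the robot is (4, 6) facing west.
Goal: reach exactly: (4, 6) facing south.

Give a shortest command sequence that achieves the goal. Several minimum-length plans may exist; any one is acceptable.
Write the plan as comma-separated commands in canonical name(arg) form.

turn(left)

t0: (4, 6) facing west
[1] after turn(left): (4, 6) facing south
nothing shorter than 1 reaches the goal.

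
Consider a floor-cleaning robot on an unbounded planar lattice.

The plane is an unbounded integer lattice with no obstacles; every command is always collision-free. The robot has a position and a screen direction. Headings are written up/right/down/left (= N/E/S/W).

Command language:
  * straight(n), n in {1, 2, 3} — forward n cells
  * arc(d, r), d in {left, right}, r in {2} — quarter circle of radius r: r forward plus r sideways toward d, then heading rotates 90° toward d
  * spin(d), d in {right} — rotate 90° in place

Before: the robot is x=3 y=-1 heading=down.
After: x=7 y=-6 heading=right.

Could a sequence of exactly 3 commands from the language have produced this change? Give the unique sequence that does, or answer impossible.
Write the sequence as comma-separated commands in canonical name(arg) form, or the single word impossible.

straight(3), arc(left, 2), straight(2)

key: cell and facing (now E) both changed — the 3 commands mix motion and turning
start: x=3 y=-1 heading=down
step 1 (straight(3)): x=3 y=-4 heading=down
step 2 (arc(left, 2)): x=5 y=-6 heading=right
step 3 (straight(2)): x=7 y=-6 heading=right
no other 3-command option fits: unique.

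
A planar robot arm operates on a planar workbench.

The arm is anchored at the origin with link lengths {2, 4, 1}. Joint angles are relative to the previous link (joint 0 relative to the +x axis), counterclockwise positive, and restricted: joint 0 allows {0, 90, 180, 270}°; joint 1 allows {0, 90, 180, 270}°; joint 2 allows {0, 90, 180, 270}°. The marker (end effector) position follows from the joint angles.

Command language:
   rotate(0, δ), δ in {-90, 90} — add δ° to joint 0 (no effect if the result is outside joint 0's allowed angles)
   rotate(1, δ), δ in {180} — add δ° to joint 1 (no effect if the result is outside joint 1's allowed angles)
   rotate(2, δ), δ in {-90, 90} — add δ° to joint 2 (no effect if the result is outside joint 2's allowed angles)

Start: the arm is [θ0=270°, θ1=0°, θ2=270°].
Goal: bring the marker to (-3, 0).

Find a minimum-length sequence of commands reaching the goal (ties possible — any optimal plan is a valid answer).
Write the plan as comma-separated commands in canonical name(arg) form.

rotate(2, 90), rotate(0, 90), rotate(1, 180)

from: [θ0=270°, θ1=0°, θ2=270°]
step 1 (rotate(2, 90)): [θ0=270°, θ1=0°, θ2=0°]
step 2 (rotate(0, 90)): [θ0=0°, θ1=0°, θ2=0°]
step 3 (rotate(1, 180)): [θ0=0°, θ1=180°, θ2=0°]
no 2-step plan works, so 3 is optimal.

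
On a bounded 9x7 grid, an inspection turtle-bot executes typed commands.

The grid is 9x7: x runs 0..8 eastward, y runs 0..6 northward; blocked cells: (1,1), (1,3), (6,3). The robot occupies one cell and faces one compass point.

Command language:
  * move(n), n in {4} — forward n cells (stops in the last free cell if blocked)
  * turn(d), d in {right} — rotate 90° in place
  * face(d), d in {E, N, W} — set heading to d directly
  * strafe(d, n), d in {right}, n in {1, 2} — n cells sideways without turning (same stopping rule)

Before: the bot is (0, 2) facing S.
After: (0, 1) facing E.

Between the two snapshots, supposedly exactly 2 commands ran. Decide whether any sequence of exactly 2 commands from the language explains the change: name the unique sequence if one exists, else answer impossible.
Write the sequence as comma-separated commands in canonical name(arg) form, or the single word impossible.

face(E), strafe(right, 1)

key: cell and facing (now E) both changed — the 2 commands mix motion and turning
begin: (0, 2) facing S
1. face(E) → (0, 2) facing E
2. strafe(right, 1) → (0, 1) facing E
uniquely the one of 49 2-step routes that fits.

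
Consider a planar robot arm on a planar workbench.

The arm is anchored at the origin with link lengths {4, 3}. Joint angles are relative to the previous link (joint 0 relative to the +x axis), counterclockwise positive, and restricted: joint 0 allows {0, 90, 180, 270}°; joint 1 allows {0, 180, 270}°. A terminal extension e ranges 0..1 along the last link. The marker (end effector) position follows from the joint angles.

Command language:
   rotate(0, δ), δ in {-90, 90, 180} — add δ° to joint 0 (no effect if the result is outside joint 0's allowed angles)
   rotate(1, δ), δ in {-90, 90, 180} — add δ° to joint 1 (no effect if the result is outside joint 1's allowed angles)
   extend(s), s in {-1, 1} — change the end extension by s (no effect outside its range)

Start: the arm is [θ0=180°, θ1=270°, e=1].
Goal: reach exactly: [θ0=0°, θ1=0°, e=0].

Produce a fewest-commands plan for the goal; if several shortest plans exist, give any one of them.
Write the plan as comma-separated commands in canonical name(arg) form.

rotate(0, 180), rotate(1, 90), extend(-1)

begin: [θ0=180°, θ1=270°, e=1]
[1] after rotate(0, 180): [θ0=0°, θ1=270°, e=1]
[2] after rotate(1, 90): [θ0=0°, θ1=0°, e=1]
[3] after extend(-1): [θ0=0°, θ1=0°, e=0]
shorter routes all fall short; 3 is best.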